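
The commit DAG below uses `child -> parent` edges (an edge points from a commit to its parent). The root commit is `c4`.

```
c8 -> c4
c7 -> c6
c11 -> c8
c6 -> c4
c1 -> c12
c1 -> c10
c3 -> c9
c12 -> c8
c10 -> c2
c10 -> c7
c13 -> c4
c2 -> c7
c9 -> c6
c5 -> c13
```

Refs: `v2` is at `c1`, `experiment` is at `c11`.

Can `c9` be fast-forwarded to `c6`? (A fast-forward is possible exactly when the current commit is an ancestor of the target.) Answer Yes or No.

No

A fast-forward from c9 to c6 is possible iff c9 is an ancestor of c6.
Ancestors of c6: {c4, c6}.
c9 is not among them, so fast-forward is not possible.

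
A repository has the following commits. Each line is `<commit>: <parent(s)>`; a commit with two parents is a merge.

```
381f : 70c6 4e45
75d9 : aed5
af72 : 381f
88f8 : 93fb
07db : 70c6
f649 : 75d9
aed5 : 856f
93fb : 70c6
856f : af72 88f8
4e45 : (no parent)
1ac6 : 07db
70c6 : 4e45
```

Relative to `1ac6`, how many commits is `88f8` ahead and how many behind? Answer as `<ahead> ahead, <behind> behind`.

Reachable from 88f8: {4e45, 70c6, 88f8, 93fb}.
Reachable from 1ac6: {07db, 1ac6, 4e45, 70c6}.
Only in 88f8's history (ahead): {88f8, 93fb} — 2.
Only in 1ac6's history (behind): {07db, 1ac6} — 2.

2 ahead, 2 behind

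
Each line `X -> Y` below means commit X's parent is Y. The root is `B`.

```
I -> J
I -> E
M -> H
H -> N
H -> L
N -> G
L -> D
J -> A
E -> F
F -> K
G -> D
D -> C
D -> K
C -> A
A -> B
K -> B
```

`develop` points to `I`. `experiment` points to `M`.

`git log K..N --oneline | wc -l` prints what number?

5

Reachable from N: {A, B, C, D, G, K, N}.
Reachable from K: {B, K}.
In N's history but not K's: {A, C, D, G, N} — 5 commits.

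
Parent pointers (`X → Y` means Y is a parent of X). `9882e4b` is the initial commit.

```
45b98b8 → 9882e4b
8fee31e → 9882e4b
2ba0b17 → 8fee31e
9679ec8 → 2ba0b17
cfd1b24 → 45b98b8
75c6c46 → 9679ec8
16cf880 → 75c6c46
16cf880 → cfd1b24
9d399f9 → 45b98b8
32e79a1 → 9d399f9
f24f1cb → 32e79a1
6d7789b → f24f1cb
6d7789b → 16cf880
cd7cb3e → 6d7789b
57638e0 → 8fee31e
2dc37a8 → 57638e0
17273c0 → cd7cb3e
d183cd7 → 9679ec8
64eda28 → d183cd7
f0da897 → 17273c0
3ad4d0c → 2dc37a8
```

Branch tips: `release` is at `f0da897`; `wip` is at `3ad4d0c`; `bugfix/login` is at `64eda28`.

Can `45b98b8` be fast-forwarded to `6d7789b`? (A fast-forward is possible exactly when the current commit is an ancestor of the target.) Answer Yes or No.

Yes

A fast-forward from 45b98b8 to 6d7789b is possible iff 45b98b8 is an ancestor of 6d7789b.
Ancestors of 6d7789b: {16cf880, 2ba0b17, 32e79a1, 45b98b8, 6d7789b, 75c6c46, 8fee31e, 9679ec8, 9882e4b, 9d399f9, cfd1b24, f24f1cb}.
45b98b8 is among them, so fast-forward is possible.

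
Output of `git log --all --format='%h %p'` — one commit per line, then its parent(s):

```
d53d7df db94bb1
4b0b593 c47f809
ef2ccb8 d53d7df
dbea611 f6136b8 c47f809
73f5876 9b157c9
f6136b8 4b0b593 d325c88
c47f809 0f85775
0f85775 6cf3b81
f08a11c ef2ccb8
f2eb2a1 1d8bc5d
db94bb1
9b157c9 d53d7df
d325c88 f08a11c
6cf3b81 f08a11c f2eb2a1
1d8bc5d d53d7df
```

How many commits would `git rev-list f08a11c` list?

Walking parent pointers from f08a11c: reachable set = {d53d7df, db94bb1, ef2ccb8, f08a11c}.
That is 4 commits.

4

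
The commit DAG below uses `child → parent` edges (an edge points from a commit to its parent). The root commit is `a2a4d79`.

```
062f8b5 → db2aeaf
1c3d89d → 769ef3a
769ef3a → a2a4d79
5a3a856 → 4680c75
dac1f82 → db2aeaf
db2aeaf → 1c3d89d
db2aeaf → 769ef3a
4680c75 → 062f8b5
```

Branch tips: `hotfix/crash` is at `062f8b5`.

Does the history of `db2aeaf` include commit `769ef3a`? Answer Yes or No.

Yes

Ancestors of db2aeaf (commits reachable by following parents): {1c3d89d, 769ef3a, a2a4d79, db2aeaf}.
769ef3a is in that set, so it is an ancestor of db2aeaf.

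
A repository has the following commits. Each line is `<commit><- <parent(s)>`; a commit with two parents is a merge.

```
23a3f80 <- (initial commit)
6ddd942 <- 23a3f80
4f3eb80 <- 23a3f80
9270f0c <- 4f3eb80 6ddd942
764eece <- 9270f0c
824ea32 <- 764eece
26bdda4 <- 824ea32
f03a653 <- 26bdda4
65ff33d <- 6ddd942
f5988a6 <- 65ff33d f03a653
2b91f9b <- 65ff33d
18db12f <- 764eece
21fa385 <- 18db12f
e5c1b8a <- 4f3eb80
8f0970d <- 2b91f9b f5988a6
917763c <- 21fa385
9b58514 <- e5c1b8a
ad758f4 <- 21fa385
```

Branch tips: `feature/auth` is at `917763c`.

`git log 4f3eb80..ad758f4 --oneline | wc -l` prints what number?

6

Reachable from ad758f4: {18db12f, 21fa385, 23a3f80, 4f3eb80, 6ddd942, 764eece, 9270f0c, ad758f4}.
Reachable from 4f3eb80: {23a3f80, 4f3eb80}.
In ad758f4's history but not 4f3eb80's: {18db12f, 21fa385, 6ddd942, 764eece, 9270f0c, ad758f4} — 6 commits.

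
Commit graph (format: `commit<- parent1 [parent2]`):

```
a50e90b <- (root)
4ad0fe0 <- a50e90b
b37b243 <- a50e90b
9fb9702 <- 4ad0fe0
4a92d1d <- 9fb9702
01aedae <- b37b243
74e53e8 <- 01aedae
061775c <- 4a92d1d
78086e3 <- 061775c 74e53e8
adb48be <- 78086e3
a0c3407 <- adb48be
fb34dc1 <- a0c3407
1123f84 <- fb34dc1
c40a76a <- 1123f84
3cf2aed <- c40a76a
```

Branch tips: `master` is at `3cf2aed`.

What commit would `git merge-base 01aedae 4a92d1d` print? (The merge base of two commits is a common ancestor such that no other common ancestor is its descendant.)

a50e90b

Ancestors of 01aedae: {01aedae, a50e90b, b37b243}.
Ancestors of 4a92d1d: {4a92d1d, 4ad0fe0, 9fb9702, a50e90b}.
Common ancestors: {a50e90b}.
The only common ancestor is a50e90b, so it is the merge base.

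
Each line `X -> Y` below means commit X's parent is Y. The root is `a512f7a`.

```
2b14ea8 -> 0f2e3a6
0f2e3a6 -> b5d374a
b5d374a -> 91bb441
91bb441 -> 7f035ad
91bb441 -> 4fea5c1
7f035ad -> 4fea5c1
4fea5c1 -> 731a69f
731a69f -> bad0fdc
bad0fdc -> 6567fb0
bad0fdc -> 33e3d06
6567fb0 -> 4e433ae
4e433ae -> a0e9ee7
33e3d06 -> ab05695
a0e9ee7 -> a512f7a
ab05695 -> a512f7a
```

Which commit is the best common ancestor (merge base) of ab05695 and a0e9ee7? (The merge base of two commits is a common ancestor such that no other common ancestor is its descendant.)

a512f7a

Ancestors of ab05695: {a512f7a, ab05695}.
Ancestors of a0e9ee7: {a0e9ee7, a512f7a}.
Common ancestors: {a512f7a}.
The only common ancestor is a512f7a, so it is the merge base.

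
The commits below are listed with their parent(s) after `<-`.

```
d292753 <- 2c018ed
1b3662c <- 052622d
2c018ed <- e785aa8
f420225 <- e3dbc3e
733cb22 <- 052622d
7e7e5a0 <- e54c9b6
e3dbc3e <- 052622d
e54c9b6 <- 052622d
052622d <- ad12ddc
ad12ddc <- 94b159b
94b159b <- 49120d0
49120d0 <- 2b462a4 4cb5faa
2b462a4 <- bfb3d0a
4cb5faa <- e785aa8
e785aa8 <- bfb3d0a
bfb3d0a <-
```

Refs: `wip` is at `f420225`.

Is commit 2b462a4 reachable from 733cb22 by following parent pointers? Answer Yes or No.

Yes

Ancestors of 733cb22 (commits reachable by following parents): {052622d, 2b462a4, 49120d0, 4cb5faa, 733cb22, 94b159b, ad12ddc, bfb3d0a, e785aa8}.
2b462a4 is in that set, so it is an ancestor of 733cb22.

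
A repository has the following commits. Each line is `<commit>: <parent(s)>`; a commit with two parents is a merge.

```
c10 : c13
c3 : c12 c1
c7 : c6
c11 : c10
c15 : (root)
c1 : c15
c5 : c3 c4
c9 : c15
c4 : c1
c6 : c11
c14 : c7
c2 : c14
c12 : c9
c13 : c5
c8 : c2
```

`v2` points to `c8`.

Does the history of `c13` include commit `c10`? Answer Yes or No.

No

Ancestors of c13: {c1, c12, c13, c15, c3, c4, c5, c9}.
c10 is not in that set, so it is not an ancestor of c13.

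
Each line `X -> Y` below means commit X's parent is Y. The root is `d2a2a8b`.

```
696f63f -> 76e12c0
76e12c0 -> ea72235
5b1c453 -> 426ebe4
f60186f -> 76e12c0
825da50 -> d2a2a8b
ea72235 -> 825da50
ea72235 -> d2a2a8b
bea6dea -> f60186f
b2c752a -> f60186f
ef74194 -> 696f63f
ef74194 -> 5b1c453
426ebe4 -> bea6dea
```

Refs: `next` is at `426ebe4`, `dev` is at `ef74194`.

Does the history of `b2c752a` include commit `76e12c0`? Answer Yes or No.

Yes

Ancestors of b2c752a (commits reachable by following parents): {76e12c0, 825da50, b2c752a, d2a2a8b, ea72235, f60186f}.
76e12c0 is in that set, so it is an ancestor of b2c752a.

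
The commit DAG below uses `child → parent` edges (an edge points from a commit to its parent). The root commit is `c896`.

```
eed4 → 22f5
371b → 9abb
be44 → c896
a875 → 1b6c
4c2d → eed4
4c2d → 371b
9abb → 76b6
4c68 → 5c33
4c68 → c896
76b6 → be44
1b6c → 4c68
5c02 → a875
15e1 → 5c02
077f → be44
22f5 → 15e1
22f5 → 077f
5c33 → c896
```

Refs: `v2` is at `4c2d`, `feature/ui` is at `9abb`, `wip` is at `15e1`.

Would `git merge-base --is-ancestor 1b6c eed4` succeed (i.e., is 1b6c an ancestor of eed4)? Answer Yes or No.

Ancestors of eed4 (commits reachable by following parents): {077f, 15e1, 1b6c, 22f5, 4c68, 5c02, 5c33, a875, be44, c896, eed4}.
1b6c is in that set, so it is an ancestor of eed4.

Yes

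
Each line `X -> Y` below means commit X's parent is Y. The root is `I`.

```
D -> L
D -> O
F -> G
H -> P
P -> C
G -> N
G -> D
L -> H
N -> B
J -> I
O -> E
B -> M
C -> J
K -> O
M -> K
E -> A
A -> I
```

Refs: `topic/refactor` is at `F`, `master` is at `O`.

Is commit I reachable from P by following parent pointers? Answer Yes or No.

Yes

Ancestors of P (commits reachable by following parents): {C, I, J, P}.
I is in that set, so it is an ancestor of P.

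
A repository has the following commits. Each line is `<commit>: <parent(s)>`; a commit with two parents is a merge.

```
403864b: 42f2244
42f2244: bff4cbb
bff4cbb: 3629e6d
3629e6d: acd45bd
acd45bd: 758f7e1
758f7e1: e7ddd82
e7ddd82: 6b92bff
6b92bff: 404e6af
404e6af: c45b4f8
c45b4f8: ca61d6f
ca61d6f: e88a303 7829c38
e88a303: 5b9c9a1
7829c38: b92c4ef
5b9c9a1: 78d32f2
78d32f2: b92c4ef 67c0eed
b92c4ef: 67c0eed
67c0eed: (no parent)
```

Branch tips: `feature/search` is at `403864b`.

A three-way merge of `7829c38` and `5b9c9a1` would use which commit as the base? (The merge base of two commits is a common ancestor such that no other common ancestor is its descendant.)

b92c4ef

Ancestors of 7829c38: {67c0eed, 7829c38, b92c4ef}.
Ancestors of 5b9c9a1: {5b9c9a1, 67c0eed, 78d32f2, b92c4ef}.
Common ancestors: {67c0eed, b92c4ef}.
Among these, b92c4ef is not an ancestor of any other common ancestor — it is the merge base.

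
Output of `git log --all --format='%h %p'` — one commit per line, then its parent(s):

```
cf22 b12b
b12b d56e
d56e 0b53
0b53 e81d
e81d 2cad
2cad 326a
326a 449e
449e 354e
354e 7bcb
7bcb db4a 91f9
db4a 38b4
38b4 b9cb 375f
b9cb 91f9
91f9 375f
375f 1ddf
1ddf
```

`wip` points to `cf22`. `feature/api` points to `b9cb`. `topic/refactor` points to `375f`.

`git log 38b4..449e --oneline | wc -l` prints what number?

Reachable from 449e: {1ddf, 354e, 375f, 38b4, 449e, 7bcb, 91f9, b9cb, db4a}.
Reachable from 38b4: {1ddf, 375f, 38b4, 91f9, b9cb}.
In 449e's history but not 38b4's: {354e, 449e, 7bcb, db4a} — 4 commits.

4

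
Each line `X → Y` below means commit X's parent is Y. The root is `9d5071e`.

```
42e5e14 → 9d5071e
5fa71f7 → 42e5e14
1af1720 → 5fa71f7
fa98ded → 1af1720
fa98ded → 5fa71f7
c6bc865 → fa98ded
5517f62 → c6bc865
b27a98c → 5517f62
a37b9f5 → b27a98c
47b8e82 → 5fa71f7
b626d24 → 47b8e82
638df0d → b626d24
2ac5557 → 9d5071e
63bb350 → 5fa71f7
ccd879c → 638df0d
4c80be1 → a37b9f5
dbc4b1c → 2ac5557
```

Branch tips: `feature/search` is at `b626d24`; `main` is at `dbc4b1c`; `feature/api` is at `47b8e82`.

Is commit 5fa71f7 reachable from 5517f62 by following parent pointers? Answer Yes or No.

Ancestors of 5517f62 (commits reachable by following parents): {1af1720, 42e5e14, 5517f62, 5fa71f7, 9d5071e, c6bc865, fa98ded}.
5fa71f7 is in that set, so it is an ancestor of 5517f62.

Yes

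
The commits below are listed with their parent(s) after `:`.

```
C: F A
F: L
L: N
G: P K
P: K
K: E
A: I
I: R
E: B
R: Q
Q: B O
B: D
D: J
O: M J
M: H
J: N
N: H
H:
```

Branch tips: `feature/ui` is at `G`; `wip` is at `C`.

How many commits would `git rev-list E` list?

Walking parent pointers from E: reachable set = {B, D, E, H, J, N}.
That is 6 commits.

6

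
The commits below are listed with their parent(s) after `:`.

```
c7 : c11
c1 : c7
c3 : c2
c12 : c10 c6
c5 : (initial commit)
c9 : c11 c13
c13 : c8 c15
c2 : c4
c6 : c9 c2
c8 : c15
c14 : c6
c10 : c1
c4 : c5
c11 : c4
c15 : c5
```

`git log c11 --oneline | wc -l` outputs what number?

3

Walking parent pointers from c11: reachable set = {c11, c4, c5}.
That is 3 commits.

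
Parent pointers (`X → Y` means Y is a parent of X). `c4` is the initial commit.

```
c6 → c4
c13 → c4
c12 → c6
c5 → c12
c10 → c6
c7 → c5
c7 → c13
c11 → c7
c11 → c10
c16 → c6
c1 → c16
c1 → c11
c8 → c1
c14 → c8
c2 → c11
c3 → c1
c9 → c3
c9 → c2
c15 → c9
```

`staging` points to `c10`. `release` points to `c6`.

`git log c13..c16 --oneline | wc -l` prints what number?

Reachable from c16: {c16, c4, c6}.
Reachable from c13: {c13, c4}.
In c16's history but not c13's: {c16, c6} — 2 commits.

2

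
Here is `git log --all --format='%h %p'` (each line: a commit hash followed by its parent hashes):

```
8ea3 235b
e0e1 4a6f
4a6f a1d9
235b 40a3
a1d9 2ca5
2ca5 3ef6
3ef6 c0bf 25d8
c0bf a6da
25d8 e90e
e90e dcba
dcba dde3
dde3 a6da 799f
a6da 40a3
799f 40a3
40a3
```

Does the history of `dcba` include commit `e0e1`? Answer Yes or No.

No

Ancestors of dcba: {40a3, 799f, a6da, dcba, dde3}.
e0e1 is not in that set, so it is not an ancestor of dcba.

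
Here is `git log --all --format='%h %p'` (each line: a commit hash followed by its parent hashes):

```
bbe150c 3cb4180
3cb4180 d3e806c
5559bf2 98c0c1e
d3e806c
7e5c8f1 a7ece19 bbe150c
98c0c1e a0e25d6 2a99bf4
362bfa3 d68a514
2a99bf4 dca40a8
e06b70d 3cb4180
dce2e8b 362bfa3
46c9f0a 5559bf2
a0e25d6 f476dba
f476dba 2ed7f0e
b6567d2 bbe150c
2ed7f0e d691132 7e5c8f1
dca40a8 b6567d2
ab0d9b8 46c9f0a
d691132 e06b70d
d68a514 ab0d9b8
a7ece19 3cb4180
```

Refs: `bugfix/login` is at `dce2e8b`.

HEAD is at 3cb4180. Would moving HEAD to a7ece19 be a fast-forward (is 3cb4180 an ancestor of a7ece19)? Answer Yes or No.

Yes

A fast-forward from 3cb4180 to a7ece19 is possible iff 3cb4180 is an ancestor of a7ece19.
Ancestors of a7ece19: {3cb4180, a7ece19, d3e806c}.
3cb4180 is among them, so fast-forward is possible.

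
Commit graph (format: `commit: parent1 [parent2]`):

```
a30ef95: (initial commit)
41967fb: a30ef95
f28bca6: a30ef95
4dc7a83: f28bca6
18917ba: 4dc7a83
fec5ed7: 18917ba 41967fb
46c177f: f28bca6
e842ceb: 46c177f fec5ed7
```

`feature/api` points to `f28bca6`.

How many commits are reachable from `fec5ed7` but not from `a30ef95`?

5

Reachable from fec5ed7: {18917ba, 41967fb, 4dc7a83, a30ef95, f28bca6, fec5ed7}.
Reachable from a30ef95: {a30ef95}.
In fec5ed7's history but not a30ef95's: {18917ba, 41967fb, 4dc7a83, f28bca6, fec5ed7} — 5 commits.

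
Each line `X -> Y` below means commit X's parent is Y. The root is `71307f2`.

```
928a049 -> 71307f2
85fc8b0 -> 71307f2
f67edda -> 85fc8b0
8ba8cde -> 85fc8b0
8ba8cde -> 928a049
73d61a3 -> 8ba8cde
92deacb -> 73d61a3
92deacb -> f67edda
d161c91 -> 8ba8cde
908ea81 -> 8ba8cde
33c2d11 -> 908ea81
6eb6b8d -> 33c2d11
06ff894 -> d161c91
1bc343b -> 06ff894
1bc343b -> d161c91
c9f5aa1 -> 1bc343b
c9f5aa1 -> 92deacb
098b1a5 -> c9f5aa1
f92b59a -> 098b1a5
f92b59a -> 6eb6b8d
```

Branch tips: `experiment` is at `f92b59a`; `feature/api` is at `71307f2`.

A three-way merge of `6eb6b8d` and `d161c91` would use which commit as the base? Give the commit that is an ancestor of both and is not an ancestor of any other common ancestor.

8ba8cde

Ancestors of 6eb6b8d: {33c2d11, 6eb6b8d, 71307f2, 85fc8b0, 8ba8cde, 908ea81, 928a049}.
Ancestors of d161c91: {71307f2, 85fc8b0, 8ba8cde, 928a049, d161c91}.
Common ancestors: {71307f2, 85fc8b0, 8ba8cde, 928a049}.
Among these, 8ba8cde is not an ancestor of any other common ancestor — it is the merge base.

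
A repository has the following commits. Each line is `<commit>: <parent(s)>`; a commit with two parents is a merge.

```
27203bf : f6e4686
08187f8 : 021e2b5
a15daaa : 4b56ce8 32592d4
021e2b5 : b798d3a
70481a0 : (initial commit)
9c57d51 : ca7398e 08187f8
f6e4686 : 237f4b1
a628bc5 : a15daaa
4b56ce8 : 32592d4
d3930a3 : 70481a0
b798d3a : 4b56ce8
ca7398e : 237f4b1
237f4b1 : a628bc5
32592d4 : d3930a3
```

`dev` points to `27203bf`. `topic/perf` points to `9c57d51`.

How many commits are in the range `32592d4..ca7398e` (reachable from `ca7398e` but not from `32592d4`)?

5

Reachable from ca7398e: {237f4b1, 32592d4, 4b56ce8, 70481a0, a15daaa, a628bc5, ca7398e, d3930a3}.
Reachable from 32592d4: {32592d4, 70481a0, d3930a3}.
In ca7398e's history but not 32592d4's: {237f4b1, 4b56ce8, a15daaa, a628bc5, ca7398e} — 5 commits.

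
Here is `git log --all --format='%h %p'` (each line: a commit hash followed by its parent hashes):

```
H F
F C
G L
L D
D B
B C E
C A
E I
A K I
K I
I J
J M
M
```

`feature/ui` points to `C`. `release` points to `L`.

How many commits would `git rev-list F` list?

7

Walking parent pointers from F: reachable set = {A, C, F, I, J, K, M}.
That is 7 commits.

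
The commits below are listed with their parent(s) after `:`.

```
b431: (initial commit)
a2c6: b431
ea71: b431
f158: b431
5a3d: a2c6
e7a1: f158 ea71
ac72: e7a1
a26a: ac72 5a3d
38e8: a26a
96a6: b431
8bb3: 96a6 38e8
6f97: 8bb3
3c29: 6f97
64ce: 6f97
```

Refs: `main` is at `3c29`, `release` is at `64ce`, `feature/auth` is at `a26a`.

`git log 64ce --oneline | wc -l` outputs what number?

Walking parent pointers from 64ce: reachable set = {38e8, 5a3d, 64ce, 6f97, 8bb3, 96a6, a26a, a2c6, ac72, b431, e7a1, ea71, f158}.
That is 13 commits.

13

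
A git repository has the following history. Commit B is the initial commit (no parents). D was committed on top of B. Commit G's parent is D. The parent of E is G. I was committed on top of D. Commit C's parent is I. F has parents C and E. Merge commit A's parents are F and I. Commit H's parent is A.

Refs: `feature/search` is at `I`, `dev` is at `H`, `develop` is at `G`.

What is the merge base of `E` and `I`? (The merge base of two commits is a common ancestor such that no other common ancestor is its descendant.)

D

Ancestors of E: {B, D, E, G}.
Ancestors of I: {B, D, I}.
Common ancestors: {B, D}.
Among these, D is not an ancestor of any other common ancestor — it is the merge base.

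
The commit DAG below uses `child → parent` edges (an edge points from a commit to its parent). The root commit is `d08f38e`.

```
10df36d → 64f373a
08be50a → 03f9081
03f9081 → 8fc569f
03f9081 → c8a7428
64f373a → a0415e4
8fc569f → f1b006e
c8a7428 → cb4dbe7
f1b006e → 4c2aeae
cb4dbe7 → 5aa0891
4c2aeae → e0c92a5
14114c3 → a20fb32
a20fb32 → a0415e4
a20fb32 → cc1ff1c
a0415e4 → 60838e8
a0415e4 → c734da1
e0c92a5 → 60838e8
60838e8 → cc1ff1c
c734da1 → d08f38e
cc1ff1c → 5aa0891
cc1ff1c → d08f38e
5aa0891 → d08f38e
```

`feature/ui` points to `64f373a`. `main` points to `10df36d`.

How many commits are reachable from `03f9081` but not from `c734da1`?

Reachable from 03f9081: {03f9081, 4c2aeae, 5aa0891, 60838e8, 8fc569f, c8a7428, cb4dbe7, cc1ff1c, d08f38e, e0c92a5, f1b006e}.
Reachable from c734da1: {c734da1, d08f38e}.
In 03f9081's history but not c734da1's: {03f9081, 4c2aeae, 5aa0891, 60838e8, 8fc569f, c8a7428, cb4dbe7, cc1ff1c, e0c92a5, f1b006e} — 10 commits.

10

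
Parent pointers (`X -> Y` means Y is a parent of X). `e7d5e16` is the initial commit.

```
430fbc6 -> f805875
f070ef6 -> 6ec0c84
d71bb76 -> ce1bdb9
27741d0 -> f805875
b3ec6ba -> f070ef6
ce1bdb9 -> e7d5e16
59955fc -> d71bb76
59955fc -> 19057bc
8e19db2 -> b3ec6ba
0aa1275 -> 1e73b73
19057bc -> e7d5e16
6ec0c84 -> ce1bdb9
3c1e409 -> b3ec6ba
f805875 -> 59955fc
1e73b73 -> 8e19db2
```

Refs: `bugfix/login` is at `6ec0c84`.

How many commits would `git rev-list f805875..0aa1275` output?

Reachable from 0aa1275: {0aa1275, 1e73b73, 6ec0c84, 8e19db2, b3ec6ba, ce1bdb9, e7d5e16, f070ef6}.
Reachable from f805875: {19057bc, 59955fc, ce1bdb9, d71bb76, e7d5e16, f805875}.
In 0aa1275's history but not f805875's: {0aa1275, 1e73b73, 6ec0c84, 8e19db2, b3ec6ba, f070ef6} — 6 commits.

6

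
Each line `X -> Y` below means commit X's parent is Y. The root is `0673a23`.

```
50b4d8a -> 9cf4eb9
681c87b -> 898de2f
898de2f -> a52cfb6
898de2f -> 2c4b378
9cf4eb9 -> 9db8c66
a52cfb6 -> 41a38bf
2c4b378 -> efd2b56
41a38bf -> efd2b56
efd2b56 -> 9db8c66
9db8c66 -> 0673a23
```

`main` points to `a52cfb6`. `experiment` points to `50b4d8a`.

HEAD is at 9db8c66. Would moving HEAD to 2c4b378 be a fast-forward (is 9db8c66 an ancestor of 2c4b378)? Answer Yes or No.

A fast-forward from 9db8c66 to 2c4b378 is possible iff 9db8c66 is an ancestor of 2c4b378.
Ancestors of 2c4b378: {0673a23, 2c4b378, 9db8c66, efd2b56}.
9db8c66 is among them, so fast-forward is possible.

Yes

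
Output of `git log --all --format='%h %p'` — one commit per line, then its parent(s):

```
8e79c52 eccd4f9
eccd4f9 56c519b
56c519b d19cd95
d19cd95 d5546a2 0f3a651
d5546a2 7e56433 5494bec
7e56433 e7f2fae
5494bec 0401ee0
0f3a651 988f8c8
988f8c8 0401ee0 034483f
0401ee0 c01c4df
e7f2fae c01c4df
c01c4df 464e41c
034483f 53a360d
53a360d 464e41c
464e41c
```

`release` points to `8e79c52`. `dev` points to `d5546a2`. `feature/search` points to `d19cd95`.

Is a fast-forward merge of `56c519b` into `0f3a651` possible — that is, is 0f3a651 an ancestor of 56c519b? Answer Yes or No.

Yes

A fast-forward from 0f3a651 to 56c519b is possible iff 0f3a651 is an ancestor of 56c519b.
Ancestors of 56c519b: {034483f, 0401ee0, 0f3a651, 464e41c, 53a360d, 5494bec, 56c519b, 7e56433, 988f8c8, c01c4df, d19cd95, d5546a2, e7f2fae}.
0f3a651 is among them, so fast-forward is possible.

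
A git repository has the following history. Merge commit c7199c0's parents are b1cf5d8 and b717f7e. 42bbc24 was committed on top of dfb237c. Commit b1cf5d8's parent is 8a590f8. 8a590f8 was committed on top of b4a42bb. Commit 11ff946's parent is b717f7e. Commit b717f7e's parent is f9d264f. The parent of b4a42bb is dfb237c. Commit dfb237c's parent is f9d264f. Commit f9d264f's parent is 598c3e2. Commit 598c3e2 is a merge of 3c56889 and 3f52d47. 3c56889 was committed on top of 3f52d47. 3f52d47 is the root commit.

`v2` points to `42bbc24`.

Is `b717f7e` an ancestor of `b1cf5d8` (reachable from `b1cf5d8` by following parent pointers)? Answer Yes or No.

No

Ancestors of b1cf5d8: {3c56889, 3f52d47, 598c3e2, 8a590f8, b1cf5d8, b4a42bb, dfb237c, f9d264f}.
b717f7e is not in that set, so it is not an ancestor of b1cf5d8.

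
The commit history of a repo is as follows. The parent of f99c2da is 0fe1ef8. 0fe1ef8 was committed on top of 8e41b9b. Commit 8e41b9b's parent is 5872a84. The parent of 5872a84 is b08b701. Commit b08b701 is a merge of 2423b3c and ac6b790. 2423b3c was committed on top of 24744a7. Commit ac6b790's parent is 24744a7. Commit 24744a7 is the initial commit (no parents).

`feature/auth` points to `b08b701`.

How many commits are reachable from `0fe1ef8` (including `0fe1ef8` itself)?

Walking parent pointers from 0fe1ef8: reachable set = {0fe1ef8, 2423b3c, 24744a7, 5872a84, 8e41b9b, ac6b790, b08b701}.
That is 7 commits.

7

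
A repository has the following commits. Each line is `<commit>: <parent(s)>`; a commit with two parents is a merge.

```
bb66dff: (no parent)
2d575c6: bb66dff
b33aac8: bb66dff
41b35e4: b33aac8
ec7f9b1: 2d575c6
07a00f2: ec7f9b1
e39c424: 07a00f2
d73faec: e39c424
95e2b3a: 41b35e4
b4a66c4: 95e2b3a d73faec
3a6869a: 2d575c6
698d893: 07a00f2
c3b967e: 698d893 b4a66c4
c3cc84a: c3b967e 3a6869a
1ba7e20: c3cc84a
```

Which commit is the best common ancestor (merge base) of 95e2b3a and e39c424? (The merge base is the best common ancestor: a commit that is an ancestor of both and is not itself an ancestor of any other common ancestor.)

Ancestors of 95e2b3a: {41b35e4, 95e2b3a, b33aac8, bb66dff}.
Ancestors of e39c424: {07a00f2, 2d575c6, bb66dff, e39c424, ec7f9b1}.
Common ancestors: {bb66dff}.
The only common ancestor is bb66dff, so it is the merge base.

bb66dff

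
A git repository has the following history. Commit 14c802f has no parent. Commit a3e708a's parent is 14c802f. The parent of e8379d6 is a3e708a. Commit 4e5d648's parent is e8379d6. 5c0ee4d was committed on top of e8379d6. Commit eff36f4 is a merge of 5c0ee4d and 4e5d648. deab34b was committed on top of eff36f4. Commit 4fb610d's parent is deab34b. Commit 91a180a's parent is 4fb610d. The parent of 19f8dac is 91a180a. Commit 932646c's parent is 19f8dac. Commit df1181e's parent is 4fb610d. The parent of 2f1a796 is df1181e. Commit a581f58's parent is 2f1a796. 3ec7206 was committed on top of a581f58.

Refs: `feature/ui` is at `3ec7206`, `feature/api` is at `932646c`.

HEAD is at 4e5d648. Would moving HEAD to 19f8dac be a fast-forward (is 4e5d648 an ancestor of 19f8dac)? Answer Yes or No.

Yes

A fast-forward from 4e5d648 to 19f8dac is possible iff 4e5d648 is an ancestor of 19f8dac.
Ancestors of 19f8dac: {14c802f, 19f8dac, 4e5d648, 4fb610d, 5c0ee4d, 91a180a, a3e708a, deab34b, e8379d6, eff36f4}.
4e5d648 is among them, so fast-forward is possible.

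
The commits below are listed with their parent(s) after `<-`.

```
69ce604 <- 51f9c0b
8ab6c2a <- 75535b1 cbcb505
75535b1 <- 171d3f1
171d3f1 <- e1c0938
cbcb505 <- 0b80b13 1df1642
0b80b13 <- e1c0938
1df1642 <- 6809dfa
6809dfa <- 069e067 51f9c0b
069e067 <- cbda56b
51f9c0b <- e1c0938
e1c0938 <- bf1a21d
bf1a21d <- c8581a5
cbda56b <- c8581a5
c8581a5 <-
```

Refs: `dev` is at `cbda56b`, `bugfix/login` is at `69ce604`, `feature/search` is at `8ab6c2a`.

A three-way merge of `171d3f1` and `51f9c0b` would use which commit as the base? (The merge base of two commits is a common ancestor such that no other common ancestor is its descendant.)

Ancestors of 171d3f1: {171d3f1, bf1a21d, c8581a5, e1c0938}.
Ancestors of 51f9c0b: {51f9c0b, bf1a21d, c8581a5, e1c0938}.
Common ancestors: {bf1a21d, c8581a5, e1c0938}.
Among these, e1c0938 is not an ancestor of any other common ancestor — it is the merge base.

e1c0938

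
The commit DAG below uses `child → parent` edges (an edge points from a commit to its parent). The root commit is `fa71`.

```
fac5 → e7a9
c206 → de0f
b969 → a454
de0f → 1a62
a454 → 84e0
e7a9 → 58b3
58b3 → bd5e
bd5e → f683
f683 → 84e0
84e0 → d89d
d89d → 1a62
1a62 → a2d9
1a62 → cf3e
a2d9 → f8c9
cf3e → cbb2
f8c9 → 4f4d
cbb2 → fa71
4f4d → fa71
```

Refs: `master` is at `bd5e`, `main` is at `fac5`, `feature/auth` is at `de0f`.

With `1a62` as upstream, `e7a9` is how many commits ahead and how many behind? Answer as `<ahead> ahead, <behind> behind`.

Reachable from e7a9: {1a62, 4f4d, 58b3, 84e0, a2d9, bd5e, cbb2, cf3e, d89d, e7a9, f683, f8c9, fa71}.
Reachable from 1a62: {1a62, 4f4d, a2d9, cbb2, cf3e, f8c9, fa71}.
Only in e7a9's history (ahead): {58b3, 84e0, bd5e, d89d, e7a9, f683} — 6.
Only in 1a62's history (behind): {} — 0.

6 ahead, 0 behind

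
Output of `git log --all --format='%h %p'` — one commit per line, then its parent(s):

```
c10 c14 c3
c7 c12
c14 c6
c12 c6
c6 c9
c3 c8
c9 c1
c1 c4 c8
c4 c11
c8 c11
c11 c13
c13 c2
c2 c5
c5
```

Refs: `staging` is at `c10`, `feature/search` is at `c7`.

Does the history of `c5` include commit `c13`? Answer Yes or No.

Ancestors of c5: {c5}.
c13 is not in that set, so it is not an ancestor of c5.

No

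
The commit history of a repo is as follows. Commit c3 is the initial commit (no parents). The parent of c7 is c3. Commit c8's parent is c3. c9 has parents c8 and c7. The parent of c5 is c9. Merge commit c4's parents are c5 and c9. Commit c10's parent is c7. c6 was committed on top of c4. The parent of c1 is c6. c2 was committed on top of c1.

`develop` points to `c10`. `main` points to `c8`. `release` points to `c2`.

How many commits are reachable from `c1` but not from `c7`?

Reachable from c1: {c1, c3, c4, c5, c6, c7, c8, c9}.
Reachable from c7: {c3, c7}.
In c1's history but not c7's: {c1, c4, c5, c6, c8, c9} — 6 commits.

6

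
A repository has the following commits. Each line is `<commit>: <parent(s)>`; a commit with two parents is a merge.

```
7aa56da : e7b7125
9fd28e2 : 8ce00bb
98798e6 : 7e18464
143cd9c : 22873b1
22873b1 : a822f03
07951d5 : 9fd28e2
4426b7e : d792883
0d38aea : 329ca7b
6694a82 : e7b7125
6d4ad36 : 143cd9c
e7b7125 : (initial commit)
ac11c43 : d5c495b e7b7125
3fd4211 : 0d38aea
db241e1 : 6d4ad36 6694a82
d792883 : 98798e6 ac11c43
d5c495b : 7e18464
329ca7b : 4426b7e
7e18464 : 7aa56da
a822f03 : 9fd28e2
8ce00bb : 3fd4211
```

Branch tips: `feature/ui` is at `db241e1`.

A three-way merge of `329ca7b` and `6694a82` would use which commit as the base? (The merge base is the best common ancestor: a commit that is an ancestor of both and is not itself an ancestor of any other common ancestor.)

Ancestors of 329ca7b: {329ca7b, 4426b7e, 7aa56da, 7e18464, 98798e6, ac11c43, d5c495b, d792883, e7b7125}.
Ancestors of 6694a82: {6694a82, e7b7125}.
Common ancestors: {e7b7125}.
The only common ancestor is e7b7125, so it is the merge base.

e7b7125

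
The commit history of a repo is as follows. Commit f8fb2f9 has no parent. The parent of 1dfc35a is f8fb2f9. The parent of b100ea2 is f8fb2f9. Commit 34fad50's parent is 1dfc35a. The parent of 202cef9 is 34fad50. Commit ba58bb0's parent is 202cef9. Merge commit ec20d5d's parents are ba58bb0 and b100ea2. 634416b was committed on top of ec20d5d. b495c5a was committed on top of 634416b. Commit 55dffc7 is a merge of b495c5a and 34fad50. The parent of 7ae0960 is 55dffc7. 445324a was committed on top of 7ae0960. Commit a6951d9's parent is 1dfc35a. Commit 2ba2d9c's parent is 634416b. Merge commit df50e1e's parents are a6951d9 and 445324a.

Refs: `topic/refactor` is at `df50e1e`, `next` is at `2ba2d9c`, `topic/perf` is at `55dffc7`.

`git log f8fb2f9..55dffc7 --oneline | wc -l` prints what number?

9

Reachable from 55dffc7: {1dfc35a, 202cef9, 34fad50, 55dffc7, 634416b, b100ea2, b495c5a, ba58bb0, ec20d5d, f8fb2f9}.
Reachable from f8fb2f9: {f8fb2f9}.
In 55dffc7's history but not f8fb2f9's: {1dfc35a, 202cef9, 34fad50, 55dffc7, 634416b, b100ea2, b495c5a, ba58bb0, ec20d5d} — 9 commits.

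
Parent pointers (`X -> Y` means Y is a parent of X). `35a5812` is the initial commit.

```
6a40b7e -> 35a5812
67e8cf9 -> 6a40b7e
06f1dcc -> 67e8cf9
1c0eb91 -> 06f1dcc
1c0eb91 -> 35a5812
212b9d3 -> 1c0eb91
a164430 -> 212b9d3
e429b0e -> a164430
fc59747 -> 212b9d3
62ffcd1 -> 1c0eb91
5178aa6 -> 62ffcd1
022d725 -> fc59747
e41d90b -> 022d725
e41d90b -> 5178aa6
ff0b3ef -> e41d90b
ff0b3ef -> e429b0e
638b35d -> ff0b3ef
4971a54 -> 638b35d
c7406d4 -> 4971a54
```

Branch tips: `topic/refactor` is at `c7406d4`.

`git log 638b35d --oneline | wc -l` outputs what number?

15

Walking parent pointers from 638b35d: reachable set = {022d725, 06f1dcc, 1c0eb91, 212b9d3, 35a5812, 5178aa6, 62ffcd1, 638b35d, 67e8cf9, 6a40b7e, a164430, e41d90b, e429b0e, fc59747, ff0b3ef}.
That is 15 commits.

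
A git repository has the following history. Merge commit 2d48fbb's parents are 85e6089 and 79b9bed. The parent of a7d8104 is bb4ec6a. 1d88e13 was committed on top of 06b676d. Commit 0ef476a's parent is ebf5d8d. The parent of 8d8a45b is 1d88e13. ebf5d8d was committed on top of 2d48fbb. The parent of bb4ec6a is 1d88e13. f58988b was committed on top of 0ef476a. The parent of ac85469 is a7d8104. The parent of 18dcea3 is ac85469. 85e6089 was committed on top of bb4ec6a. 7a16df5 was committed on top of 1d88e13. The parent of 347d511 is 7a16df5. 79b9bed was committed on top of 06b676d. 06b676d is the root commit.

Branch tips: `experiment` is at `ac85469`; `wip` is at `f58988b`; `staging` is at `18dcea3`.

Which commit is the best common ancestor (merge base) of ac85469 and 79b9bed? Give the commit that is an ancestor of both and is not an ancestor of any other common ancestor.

06b676d

Ancestors of ac85469: {06b676d, 1d88e13, a7d8104, ac85469, bb4ec6a}.
Ancestors of 79b9bed: {06b676d, 79b9bed}.
Common ancestors: {06b676d}.
The only common ancestor is 06b676d, so it is the merge base.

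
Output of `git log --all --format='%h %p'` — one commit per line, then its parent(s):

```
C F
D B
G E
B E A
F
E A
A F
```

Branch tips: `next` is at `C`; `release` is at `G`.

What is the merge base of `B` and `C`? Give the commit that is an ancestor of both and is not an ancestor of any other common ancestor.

F

Ancestors of B: {A, B, E, F}.
Ancestors of C: {C, F}.
Common ancestors: {F}.
The only common ancestor is F, so it is the merge base.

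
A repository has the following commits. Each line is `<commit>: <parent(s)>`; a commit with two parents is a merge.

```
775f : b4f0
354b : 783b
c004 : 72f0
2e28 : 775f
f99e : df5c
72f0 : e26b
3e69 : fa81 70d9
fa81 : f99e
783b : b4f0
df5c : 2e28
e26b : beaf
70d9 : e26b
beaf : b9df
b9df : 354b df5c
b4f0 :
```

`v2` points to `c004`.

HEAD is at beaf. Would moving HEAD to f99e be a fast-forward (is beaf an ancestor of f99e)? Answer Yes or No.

A fast-forward from beaf to f99e is possible iff beaf is an ancestor of f99e.
Ancestors of f99e: {2e28, 775f, b4f0, df5c, f99e}.
beaf is not among them, so fast-forward is not possible.

No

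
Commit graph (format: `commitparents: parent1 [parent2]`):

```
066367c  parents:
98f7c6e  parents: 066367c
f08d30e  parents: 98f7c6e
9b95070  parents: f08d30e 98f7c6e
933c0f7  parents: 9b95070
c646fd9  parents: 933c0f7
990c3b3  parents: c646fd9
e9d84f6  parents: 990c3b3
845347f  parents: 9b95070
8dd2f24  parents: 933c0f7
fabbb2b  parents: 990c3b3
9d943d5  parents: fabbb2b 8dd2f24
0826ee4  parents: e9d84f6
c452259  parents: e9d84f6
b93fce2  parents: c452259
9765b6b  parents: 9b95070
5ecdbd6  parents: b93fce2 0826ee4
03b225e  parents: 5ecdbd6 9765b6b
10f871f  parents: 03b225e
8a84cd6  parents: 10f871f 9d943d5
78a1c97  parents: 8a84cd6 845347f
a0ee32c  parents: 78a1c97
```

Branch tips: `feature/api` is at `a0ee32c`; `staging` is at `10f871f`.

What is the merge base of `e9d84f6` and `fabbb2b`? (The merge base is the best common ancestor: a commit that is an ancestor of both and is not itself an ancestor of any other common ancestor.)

Ancestors of e9d84f6: {066367c, 933c0f7, 98f7c6e, 990c3b3, 9b95070, c646fd9, e9d84f6, f08d30e}.
Ancestors of fabbb2b: {066367c, 933c0f7, 98f7c6e, 990c3b3, 9b95070, c646fd9, f08d30e, fabbb2b}.
Common ancestors: {066367c, 933c0f7, 98f7c6e, 990c3b3, 9b95070, c646fd9, f08d30e}.
Among these, 990c3b3 is not an ancestor of any other common ancestor — it is the merge base.

990c3b3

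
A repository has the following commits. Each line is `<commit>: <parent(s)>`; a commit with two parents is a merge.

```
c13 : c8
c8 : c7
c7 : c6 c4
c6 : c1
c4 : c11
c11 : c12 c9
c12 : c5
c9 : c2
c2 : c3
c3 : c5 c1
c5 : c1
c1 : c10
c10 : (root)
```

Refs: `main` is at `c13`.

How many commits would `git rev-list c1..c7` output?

9

Reachable from c7: {c1, c10, c11, c12, c2, c3, c4, c5, c6, c7, c9}.
Reachable from c1: {c1, c10}.
In c7's history but not c1's: {c11, c12, c2, c3, c4, c5, c6, c7, c9} — 9 commits.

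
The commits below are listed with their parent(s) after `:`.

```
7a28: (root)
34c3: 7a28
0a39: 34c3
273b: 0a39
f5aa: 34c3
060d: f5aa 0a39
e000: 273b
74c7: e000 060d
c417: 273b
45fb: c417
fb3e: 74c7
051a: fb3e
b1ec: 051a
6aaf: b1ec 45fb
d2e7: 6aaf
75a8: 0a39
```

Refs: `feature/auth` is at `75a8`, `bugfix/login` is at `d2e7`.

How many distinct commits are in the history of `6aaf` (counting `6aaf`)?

14

Walking parent pointers from 6aaf: reachable set = {051a, 060d, 0a39, 273b, 34c3, 45fb, 6aaf, 74c7, 7a28, b1ec, c417, e000, f5aa, fb3e}.
That is 14 commits.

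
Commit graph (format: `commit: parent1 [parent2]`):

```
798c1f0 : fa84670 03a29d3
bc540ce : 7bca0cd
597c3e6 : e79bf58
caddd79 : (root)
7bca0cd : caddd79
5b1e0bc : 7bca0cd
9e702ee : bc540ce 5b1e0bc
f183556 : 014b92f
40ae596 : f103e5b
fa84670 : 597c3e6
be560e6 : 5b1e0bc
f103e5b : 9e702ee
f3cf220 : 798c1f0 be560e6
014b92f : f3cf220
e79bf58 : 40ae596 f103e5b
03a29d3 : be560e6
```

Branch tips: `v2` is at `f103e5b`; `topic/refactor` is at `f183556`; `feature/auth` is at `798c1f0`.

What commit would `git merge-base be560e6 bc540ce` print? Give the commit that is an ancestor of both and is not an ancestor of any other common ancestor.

7bca0cd

Ancestors of be560e6: {5b1e0bc, 7bca0cd, be560e6, caddd79}.
Ancestors of bc540ce: {7bca0cd, bc540ce, caddd79}.
Common ancestors: {7bca0cd, caddd79}.
Among these, 7bca0cd is not an ancestor of any other common ancestor — it is the merge base.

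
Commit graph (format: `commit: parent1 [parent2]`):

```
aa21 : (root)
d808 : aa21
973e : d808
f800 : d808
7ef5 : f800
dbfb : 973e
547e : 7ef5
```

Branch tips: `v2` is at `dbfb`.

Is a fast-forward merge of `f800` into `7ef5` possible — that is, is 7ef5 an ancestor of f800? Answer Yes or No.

No

A fast-forward from 7ef5 to f800 is possible iff 7ef5 is an ancestor of f800.
Ancestors of f800: {aa21, d808, f800}.
7ef5 is not among them, so fast-forward is not possible.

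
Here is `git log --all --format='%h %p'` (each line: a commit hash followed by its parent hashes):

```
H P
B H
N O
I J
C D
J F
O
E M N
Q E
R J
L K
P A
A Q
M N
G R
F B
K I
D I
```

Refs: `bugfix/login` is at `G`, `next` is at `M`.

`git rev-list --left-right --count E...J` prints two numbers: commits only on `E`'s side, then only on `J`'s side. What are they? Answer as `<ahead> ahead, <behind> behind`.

0 ahead, 7 behind

Reachable from E: {E, M, N, O}.
Reachable from J: {A, B, E, F, H, J, M, N, O, P, Q}.
Only in E's history (ahead): {} — 0.
Only in J's history (behind): {A, B, F, H, J, P, Q} — 7.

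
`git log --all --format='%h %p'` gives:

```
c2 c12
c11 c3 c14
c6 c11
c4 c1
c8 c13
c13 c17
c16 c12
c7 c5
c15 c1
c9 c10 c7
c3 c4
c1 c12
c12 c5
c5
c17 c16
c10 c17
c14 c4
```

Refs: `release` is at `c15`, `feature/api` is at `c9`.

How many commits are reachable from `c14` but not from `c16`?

3

Reachable from c14: {c1, c12, c14, c4, c5}.
Reachable from c16: {c12, c16, c5}.
In c14's history but not c16's: {c1, c14, c4} — 3 commits.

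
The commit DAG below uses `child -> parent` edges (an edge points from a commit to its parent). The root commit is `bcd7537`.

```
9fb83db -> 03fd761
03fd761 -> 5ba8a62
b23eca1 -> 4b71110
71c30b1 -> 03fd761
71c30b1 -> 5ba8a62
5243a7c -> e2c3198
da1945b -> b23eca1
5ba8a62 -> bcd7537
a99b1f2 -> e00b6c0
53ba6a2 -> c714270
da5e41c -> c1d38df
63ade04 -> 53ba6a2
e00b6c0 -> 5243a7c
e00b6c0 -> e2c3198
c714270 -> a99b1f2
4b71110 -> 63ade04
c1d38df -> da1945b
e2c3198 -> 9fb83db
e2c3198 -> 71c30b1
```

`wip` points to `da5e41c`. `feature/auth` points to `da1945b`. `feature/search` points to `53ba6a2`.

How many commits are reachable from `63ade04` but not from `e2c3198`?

6

Reachable from 63ade04: {03fd761, 5243a7c, 53ba6a2, 5ba8a62, 63ade04, 71c30b1, 9fb83db, a99b1f2, bcd7537, c714270, e00b6c0, e2c3198}.
Reachable from e2c3198: {03fd761, 5ba8a62, 71c30b1, 9fb83db, bcd7537, e2c3198}.
In 63ade04's history but not e2c3198's: {5243a7c, 53ba6a2, 63ade04, a99b1f2, c714270, e00b6c0} — 6 commits.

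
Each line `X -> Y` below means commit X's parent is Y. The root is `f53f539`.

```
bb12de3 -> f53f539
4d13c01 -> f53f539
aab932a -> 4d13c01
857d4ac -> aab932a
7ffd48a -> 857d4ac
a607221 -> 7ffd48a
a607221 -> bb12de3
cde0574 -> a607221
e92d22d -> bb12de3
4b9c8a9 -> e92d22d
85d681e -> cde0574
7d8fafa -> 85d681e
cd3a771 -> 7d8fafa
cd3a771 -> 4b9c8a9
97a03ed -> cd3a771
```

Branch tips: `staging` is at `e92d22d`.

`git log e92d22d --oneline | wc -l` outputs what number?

Walking parent pointers from e92d22d: reachable set = {bb12de3, e92d22d, f53f539}.
That is 3 commits.

3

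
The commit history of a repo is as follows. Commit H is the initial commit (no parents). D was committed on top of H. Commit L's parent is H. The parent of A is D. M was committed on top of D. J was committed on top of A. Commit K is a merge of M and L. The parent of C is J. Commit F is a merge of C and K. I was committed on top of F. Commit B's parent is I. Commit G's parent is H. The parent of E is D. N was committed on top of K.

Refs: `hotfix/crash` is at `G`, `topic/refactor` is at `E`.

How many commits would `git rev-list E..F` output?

7

Reachable from F: {A, C, D, F, H, J, K, L, M}.
Reachable from E: {D, E, H}.
In F's history but not E's: {A, C, F, J, K, L, M} — 7 commits.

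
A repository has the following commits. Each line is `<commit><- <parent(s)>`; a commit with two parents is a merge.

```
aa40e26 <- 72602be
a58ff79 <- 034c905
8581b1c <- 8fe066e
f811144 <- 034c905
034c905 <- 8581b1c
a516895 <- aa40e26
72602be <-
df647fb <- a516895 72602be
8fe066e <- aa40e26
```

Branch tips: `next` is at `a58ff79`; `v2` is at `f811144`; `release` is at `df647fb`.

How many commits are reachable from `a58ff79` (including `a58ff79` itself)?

6

Walking parent pointers from a58ff79: reachable set = {034c905, 72602be, 8581b1c, 8fe066e, a58ff79, aa40e26}.
That is 6 commits.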